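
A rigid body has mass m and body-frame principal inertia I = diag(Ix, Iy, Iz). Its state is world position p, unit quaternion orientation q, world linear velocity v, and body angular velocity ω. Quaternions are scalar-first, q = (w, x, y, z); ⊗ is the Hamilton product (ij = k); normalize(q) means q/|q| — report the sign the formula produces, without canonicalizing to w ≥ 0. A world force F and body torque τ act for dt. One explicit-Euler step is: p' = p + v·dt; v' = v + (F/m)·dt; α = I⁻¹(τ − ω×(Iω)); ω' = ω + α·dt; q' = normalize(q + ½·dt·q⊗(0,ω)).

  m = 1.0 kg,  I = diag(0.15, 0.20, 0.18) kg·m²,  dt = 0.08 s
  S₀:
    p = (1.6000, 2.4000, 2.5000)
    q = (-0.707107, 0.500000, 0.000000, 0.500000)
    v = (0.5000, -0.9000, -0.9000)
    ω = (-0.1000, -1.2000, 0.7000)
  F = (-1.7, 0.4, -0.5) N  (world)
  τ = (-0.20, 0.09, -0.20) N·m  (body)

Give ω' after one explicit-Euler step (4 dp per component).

ω' = (-0.2156, -1.1648, 0.6084)

ω×(Iω) gyroscopic = (0.0168, 0.0021, 0.0060)
angular accel α = (-1.4453, 0.4395, -1.1444)
new body rate ω' = (-0.2156, -1.1648, 0.6084)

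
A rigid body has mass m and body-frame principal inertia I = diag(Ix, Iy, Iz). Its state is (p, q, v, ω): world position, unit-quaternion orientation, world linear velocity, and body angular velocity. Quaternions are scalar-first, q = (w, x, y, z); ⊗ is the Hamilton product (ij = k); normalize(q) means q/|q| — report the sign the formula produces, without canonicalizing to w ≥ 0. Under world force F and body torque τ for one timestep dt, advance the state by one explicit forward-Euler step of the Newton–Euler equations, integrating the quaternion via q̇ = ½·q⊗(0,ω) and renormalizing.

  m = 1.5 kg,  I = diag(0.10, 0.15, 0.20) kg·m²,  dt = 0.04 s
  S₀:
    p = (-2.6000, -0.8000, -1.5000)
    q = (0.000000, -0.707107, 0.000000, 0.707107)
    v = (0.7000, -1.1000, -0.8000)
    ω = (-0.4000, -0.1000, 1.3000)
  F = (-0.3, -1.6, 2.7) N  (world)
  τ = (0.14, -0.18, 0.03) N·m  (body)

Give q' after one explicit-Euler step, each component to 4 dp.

q' = (-0.0240, -0.7054, 0.0127, 0.7083)

Hamilton product q⊗(0,ω) = (-1.2020819, 0.0707107, 0.6363963, 0.0707107)
q + ½dt·q⊗(0,ω), renormalized = (-0.0240, -0.7054, 0.0127, 0.7083)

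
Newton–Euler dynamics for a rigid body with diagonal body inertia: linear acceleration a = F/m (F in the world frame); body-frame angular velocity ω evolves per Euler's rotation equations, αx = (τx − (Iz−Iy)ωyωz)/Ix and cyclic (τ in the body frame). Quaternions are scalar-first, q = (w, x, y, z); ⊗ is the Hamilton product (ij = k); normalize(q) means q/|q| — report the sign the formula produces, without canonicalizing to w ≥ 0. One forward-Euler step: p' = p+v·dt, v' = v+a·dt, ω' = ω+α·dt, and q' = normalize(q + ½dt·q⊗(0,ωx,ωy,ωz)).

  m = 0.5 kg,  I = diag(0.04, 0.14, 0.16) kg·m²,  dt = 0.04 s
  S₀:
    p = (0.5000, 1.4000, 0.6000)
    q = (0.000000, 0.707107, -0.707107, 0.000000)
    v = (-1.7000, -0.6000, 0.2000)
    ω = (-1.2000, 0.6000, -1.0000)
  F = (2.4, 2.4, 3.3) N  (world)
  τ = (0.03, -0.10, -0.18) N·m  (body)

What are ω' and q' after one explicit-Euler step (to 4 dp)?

gyro term ω×Iω = (-0.0120, -0.1440, -0.0720)
angular accel α = (1.0500, 0.3143, -0.6750)
ω' = ω + α·dt = (-1.1580, 0.6126, -1.0270)
q⊗(0,ω) = (1.2727926, 0.7071070, 0.7071070, -0.4242642)
updated quaternion q' = (0.0254, 0.7208, -0.6926, -0.0085)

ω' = (-1.1580, 0.6126, -1.0270)
q' = (0.0254, 0.7208, -0.6926, -0.0085)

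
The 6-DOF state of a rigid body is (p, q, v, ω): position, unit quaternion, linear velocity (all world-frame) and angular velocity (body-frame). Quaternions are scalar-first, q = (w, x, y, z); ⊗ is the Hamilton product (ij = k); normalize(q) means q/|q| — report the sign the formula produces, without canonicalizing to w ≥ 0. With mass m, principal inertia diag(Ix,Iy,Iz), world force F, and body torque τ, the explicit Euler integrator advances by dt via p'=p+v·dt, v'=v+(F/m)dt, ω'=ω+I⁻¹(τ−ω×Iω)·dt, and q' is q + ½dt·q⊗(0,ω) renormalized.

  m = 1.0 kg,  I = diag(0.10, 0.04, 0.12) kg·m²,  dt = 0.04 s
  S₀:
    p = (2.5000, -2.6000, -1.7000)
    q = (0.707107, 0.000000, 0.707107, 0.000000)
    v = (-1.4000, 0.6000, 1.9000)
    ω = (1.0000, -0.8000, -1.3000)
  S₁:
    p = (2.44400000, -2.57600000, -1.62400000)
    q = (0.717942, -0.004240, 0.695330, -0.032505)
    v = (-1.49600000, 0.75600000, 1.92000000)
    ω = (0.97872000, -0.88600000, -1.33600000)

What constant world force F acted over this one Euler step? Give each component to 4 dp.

v₁ − v₀ = (-0.09600000, 0.15600000, 0.02000000)
F = m·Δv/dt = (-2.4000, 3.9000, 0.5000)

F = (-2.4000, 3.9000, 0.5000)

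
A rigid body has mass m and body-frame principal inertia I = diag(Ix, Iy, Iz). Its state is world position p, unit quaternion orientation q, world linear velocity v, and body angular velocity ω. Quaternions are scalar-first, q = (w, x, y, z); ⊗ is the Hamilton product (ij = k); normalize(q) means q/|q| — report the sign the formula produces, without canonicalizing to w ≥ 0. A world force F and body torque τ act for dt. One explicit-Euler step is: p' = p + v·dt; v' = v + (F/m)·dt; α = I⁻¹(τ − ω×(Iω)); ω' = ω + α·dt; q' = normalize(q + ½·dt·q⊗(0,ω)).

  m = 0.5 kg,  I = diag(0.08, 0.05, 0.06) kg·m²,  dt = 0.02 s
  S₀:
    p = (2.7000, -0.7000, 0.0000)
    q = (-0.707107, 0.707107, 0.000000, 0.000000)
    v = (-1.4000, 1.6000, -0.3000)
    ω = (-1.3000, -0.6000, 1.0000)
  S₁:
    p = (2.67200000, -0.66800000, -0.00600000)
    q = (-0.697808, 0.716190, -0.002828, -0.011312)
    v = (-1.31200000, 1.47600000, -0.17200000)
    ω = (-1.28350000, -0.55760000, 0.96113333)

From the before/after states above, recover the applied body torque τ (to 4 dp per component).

ω₁ − ω₀ = (0.01650000, 0.04240000, -0.03886667)
precession coupling = (-0.0060, -0.0260, -0.0234)
τ = I·(Δω/dt) + ω₀×(Iω₀) = (0.0600, 0.0800, -0.1400)

τ = (0.0600, 0.0800, -0.1400)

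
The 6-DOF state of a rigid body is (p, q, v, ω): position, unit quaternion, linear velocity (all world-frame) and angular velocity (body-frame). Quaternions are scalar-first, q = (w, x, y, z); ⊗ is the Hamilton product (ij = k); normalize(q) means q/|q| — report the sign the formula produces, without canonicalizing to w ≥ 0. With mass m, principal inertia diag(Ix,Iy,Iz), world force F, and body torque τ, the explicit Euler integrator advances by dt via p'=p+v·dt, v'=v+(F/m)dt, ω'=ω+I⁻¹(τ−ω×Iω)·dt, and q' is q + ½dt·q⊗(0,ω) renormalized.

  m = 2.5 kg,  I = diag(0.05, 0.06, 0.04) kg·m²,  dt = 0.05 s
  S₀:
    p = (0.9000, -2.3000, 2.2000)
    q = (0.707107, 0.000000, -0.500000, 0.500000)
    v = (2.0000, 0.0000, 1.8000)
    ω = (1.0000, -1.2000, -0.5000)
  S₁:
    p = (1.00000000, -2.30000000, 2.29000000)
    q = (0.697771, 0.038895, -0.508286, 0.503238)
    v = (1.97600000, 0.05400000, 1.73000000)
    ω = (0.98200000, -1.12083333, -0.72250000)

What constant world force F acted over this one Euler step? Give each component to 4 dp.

F = (-1.2000, 2.7000, -3.5000)

Δv = v₁−v₀ = (-0.02400000, 0.05400000, -0.07000000)
m·(v₁−v₀)/dt = (-1.2000, 2.7000, -3.5000)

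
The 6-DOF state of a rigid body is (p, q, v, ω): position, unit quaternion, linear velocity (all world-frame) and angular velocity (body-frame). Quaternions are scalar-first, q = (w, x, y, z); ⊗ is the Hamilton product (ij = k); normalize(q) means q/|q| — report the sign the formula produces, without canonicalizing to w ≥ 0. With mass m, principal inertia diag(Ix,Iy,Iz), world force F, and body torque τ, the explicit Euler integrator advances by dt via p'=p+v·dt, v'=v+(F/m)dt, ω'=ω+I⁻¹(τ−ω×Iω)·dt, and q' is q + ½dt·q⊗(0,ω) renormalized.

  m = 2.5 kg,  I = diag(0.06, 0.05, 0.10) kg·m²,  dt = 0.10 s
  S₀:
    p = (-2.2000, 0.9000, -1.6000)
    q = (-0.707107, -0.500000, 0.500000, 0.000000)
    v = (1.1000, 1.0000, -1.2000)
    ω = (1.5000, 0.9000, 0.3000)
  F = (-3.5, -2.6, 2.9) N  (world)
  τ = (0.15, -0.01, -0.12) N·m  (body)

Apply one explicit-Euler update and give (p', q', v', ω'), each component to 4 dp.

linear accel F/m = (-1.4000, -1.0400, 1.1600)
new position p' = (-2.0900, 1.0000, -1.7200)
v' = v + a·dt = (0.9600, 0.8960, -1.0840)
precession coupling ω×(Iω) = (0.0135, -0.0180, -0.0135)
angular accel α = (2.2750, 0.1600, -1.0650)
ω + α·dt = (1.7275, 0.9160, 0.1935)
2q̇ = q⊗(0,ω) = (0.3000000, -0.9106605, -0.4863963, -1.4121321)
q + ½dt·q⊗(0,ω), renormalized = (-0.6894, -0.5434, 0.4738, -0.0703)

p' = (-2.0900, 1.0000, -1.7200)
q' = (-0.6894, -0.5434, 0.4738, -0.0703)
v' = (0.9600, 0.8960, -1.0840)
ω' = (1.7275, 0.9160, 0.1935)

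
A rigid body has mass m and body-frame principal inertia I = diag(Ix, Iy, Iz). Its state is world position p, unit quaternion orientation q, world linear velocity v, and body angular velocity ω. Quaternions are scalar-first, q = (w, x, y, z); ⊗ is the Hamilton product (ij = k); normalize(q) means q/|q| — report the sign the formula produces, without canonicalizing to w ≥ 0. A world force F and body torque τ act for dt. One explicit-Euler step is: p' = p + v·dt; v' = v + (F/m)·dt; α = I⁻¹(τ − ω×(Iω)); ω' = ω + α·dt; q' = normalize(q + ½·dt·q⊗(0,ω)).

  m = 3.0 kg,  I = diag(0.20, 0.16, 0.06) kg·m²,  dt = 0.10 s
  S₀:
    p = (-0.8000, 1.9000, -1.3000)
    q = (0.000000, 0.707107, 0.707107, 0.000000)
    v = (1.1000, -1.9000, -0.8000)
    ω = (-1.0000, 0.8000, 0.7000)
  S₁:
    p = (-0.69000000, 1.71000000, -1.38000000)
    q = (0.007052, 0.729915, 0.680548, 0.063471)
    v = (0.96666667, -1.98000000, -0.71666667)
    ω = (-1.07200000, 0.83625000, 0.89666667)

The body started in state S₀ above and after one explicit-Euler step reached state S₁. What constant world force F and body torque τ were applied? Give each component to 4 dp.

velocity change Δv = (-0.13333333, -0.08000000, 0.08333333)
applied force F = (-4.0000, -2.4000, 2.5000)
Δω = ω₁−ω₀ = (-0.07200000, 0.03625000, 0.19666667)
τ = I·(Δω/dt) + ω₀×(Iω₀) = (-0.2000, -0.0400, 0.1500)

F = (-4.0000, -2.4000, 2.5000)
τ = (-0.2000, -0.0400, 0.1500)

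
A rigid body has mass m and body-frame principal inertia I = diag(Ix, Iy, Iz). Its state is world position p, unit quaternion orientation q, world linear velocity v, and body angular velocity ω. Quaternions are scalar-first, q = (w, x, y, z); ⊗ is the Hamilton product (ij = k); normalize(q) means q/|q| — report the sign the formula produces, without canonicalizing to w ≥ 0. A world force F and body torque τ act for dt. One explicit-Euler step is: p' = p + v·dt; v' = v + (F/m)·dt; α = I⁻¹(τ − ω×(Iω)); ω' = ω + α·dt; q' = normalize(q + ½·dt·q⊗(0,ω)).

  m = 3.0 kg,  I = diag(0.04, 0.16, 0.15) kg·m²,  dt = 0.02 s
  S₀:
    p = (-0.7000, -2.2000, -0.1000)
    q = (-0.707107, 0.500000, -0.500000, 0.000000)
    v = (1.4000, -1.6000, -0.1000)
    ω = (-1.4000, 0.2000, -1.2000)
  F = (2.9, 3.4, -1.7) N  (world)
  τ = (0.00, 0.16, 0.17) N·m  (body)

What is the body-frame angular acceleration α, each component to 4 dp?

precession coupling ω×(Iω) = (0.0024, -0.1848, -0.0336)
angular accel α = (-0.0600, 2.1550, 1.3573)

α = (-0.0600, 2.1550, 1.3573)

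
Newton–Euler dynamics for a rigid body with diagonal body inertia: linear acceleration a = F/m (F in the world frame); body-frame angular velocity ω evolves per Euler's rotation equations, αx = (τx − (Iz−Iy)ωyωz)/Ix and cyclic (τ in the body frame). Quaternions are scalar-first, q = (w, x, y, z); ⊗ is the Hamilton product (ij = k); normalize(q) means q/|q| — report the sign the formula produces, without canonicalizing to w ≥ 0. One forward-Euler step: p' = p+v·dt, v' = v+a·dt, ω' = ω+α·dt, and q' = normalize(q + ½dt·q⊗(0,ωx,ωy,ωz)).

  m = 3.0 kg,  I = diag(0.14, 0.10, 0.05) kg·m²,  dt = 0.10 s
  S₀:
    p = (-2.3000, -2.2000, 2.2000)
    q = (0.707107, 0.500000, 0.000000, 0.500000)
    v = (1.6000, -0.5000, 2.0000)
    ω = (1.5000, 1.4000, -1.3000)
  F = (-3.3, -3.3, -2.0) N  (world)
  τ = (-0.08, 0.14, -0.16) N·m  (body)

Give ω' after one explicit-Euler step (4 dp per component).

ω' = (1.3779, 1.7155, -1.4520)

angular accel α = (-1.2214, 3.1550, -1.5200)
new body rate ω' = (1.3779, 1.7155, -1.4520)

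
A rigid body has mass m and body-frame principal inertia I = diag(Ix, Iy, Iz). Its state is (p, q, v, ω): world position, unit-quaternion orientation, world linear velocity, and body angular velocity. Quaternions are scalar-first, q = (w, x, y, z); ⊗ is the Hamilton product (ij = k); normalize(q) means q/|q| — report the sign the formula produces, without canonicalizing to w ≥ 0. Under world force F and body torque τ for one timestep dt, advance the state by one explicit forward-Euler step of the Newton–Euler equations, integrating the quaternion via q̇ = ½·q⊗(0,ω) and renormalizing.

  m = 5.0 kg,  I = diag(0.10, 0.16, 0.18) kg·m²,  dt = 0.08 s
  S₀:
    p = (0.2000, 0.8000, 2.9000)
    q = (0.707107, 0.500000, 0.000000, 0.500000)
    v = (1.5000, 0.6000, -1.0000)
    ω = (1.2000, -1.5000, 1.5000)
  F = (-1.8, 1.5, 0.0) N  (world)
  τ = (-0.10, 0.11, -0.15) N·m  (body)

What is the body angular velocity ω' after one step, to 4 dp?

ω' = (1.1560, -1.3730, 1.4813)

angular accel α = (-0.5500, 1.5875, -0.2333)
ω + α·dt = (1.1560, -1.3730, 1.4813)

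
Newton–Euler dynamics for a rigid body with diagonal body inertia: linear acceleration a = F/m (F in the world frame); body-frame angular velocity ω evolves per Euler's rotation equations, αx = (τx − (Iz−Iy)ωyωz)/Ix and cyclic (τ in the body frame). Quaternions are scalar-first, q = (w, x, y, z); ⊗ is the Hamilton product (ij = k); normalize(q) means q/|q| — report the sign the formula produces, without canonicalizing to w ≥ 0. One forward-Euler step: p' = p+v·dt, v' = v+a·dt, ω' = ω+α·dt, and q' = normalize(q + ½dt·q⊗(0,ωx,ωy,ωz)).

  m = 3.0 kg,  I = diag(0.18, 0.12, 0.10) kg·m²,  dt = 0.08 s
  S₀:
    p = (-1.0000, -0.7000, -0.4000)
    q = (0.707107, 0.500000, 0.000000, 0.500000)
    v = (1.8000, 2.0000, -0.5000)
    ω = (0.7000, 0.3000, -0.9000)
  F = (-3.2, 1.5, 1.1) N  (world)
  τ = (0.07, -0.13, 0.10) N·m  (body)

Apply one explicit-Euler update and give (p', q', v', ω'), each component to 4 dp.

p' = (-0.8560, -0.5400, -0.4400)
q' = (0.7103, 0.5132, 0.0404, 0.4800)
v' = (1.7147, 2.0400, -0.4707)
ω' = (0.7287, 0.2469, -0.8099)

p + v·dt = (-0.8560, -0.5400, -0.4400)
new velocity v' = (1.7147, 2.0400, -0.4707)
α = I⁻¹(τ − ω×Iω) = (0.3589, -0.6633, 1.1260)
ω' = ω + α·dt = (0.7287, 0.2469, -0.8099)
Hamilton product q⊗(0,ω) = (0.1000000, 0.3449749, 1.0121321, -0.4863963)
updated quaternion q' = (0.7103, 0.5132, 0.0404, 0.4800)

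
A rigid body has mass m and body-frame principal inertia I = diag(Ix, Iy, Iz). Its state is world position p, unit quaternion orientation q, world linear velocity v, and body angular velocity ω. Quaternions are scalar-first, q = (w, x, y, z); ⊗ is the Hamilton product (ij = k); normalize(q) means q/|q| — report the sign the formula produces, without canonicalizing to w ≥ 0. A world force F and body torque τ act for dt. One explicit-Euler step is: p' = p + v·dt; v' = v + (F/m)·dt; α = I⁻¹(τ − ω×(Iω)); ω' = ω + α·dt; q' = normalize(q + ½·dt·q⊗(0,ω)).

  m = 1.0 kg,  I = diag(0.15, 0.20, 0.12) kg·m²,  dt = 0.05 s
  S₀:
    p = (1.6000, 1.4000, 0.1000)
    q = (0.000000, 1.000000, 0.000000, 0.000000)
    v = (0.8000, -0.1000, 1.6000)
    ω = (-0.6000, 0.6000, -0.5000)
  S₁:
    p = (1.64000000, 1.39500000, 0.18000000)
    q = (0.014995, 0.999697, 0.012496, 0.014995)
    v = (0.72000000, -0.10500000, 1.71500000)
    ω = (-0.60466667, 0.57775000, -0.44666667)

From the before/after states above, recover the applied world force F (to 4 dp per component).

F = (-1.6000, -0.1000, 2.3000)

Δv = v₁−v₀ = (-0.08000000, -0.00500000, 0.11500000)
applied force F = (-1.6000, -0.1000, 2.3000)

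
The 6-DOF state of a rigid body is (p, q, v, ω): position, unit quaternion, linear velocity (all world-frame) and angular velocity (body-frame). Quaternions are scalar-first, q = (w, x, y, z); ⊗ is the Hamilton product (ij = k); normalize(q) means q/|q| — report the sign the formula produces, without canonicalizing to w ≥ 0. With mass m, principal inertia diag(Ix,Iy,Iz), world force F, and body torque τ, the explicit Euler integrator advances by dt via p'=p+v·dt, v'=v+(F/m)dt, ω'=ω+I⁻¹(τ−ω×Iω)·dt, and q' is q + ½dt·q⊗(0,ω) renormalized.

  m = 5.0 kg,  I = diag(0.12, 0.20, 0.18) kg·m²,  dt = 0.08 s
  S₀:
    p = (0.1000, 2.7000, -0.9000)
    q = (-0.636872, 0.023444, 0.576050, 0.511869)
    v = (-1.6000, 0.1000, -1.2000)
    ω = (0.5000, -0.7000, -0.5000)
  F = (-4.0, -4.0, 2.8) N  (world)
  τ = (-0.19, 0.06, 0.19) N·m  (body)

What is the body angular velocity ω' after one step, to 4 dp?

ω' = (0.3780, -0.6820, -0.4031)

angular accel α = (-1.5250, 0.2250, 1.2111)
ω + α·dt = (0.3780, -0.6820, -0.4031)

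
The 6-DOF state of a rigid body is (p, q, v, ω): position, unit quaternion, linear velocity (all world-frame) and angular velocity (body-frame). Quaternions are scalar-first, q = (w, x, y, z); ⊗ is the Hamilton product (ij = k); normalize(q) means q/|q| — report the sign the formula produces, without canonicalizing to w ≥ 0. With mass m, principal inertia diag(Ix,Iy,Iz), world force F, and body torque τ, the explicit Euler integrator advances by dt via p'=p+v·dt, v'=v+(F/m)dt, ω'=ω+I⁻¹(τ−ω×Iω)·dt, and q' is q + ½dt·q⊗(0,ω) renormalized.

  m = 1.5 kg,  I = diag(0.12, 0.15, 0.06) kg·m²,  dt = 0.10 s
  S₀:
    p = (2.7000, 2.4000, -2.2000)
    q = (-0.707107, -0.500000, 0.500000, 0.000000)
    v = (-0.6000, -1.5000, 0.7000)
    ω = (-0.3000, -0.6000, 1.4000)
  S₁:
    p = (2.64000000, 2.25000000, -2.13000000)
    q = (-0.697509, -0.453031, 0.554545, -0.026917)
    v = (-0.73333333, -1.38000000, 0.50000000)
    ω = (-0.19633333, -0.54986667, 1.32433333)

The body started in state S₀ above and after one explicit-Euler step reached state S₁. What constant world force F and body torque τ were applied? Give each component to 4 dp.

F = (-2.0000, 1.8000, -3.0000)
τ = (0.2000, 0.0500, -0.0400)

rate change Δω = (0.10366667, 0.05013333, -0.07566667)
gyro term ω₀×Iω₀ = (0.0756, -0.0252, 0.0054)
τ = I·(Δω/dt) + ω₀×(Iω₀) = (0.2000, 0.0500, -0.0400)
velocity change Δv = (-0.13333333, 0.12000000, -0.20000000)
F = m·Δv/dt = (-2.0000, 1.8000, -3.0000)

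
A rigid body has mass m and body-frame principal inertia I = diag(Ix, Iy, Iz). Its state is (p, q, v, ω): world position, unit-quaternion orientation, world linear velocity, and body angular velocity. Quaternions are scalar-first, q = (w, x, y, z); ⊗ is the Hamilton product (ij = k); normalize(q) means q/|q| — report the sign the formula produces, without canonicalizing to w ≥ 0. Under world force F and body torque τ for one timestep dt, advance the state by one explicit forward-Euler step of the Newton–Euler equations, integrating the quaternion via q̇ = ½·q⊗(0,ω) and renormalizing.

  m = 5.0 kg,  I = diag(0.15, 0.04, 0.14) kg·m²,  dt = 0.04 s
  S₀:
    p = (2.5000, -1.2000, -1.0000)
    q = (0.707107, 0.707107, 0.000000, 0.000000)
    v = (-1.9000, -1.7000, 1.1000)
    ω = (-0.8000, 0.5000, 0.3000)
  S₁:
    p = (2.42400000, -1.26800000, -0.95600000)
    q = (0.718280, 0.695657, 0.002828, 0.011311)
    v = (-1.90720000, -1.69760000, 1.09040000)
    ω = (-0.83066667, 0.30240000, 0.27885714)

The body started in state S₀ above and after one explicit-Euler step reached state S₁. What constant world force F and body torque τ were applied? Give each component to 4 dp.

velocity change Δv = (-0.00720000, 0.00240000, -0.00960000)
applied force F = (-0.9000, 0.3000, -1.2000)
ω₁ − ω₀ = (-0.03066667, -0.19760000, -0.02114286)
I·α + gyro = (-0.1000, -0.2000, -0.0300)

F = (-0.9000, 0.3000, -1.2000)
τ = (-0.1000, -0.2000, -0.0300)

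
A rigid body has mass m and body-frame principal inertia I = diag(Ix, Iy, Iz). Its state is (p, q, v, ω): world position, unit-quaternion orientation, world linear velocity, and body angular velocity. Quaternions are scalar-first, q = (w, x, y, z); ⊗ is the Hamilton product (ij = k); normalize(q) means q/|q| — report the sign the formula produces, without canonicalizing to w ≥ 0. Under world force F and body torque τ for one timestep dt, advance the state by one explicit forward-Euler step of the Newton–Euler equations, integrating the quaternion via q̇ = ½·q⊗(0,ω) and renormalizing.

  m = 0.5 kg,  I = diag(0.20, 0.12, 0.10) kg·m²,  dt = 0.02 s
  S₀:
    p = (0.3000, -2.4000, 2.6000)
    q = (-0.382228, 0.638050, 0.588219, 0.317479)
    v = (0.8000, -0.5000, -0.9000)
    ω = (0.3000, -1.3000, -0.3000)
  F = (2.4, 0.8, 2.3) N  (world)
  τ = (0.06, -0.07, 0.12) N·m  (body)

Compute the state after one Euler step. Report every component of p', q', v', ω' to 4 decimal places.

p' = (0.3160, -2.4100, 2.5820)
q' = (-0.3755, 0.6392, 0.5960, 0.3085)
v' = (0.8960, -0.4680, -0.8080)
ω' = (0.3068, -1.3102, -0.2822)

precession coupling ω×(Iω) = (-0.0078, -0.0090, 0.0312)
angular accel α = (0.3390, -0.5083, 0.8880)
new body rate ω' = (0.3068, -1.3102, -0.2822)
q⊗(0,ω) = (0.6685134, 0.1215886, 0.7835551, -0.8912623)
updated quaternion q' = (-0.3755, 0.6392, 0.5960, 0.3085)
p + v·dt = (0.3160, -2.4100, 2.5820)
v + (F/m)dt = (0.8960, -0.4680, -0.8080)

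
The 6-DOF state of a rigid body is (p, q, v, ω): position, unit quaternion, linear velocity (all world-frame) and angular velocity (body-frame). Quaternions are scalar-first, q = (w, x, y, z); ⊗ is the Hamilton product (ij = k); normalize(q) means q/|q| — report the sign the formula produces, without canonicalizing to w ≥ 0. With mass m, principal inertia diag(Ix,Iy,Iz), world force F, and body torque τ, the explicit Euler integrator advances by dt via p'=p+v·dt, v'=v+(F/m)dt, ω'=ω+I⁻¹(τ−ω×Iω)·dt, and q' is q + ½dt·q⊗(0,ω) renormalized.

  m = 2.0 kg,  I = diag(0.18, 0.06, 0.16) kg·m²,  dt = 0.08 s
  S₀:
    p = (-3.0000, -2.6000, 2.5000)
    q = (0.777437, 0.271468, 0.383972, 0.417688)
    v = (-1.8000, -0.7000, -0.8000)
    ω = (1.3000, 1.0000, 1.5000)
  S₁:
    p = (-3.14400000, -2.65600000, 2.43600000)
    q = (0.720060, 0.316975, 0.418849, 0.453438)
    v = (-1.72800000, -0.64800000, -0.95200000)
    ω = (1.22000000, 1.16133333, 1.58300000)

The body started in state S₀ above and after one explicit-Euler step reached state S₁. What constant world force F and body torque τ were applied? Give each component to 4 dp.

velocity change Δv = (0.07200000, 0.05200000, -0.15200000)
applied force F = (1.8000, 1.3000, -3.8000)
Δω = ω₁−ω₀ = (-0.08000000, 0.16133333, 0.08300000)
ω₀×(Iω₀) = (0.1500, 0.0390, -0.1560)
τ = I·(Δω/dt) + ω₀×(Iω₀) = (-0.0300, 0.1600, 0.0100)

F = (1.8000, 1.3000, -3.8000)
τ = (-0.0300, 0.1600, 0.0100)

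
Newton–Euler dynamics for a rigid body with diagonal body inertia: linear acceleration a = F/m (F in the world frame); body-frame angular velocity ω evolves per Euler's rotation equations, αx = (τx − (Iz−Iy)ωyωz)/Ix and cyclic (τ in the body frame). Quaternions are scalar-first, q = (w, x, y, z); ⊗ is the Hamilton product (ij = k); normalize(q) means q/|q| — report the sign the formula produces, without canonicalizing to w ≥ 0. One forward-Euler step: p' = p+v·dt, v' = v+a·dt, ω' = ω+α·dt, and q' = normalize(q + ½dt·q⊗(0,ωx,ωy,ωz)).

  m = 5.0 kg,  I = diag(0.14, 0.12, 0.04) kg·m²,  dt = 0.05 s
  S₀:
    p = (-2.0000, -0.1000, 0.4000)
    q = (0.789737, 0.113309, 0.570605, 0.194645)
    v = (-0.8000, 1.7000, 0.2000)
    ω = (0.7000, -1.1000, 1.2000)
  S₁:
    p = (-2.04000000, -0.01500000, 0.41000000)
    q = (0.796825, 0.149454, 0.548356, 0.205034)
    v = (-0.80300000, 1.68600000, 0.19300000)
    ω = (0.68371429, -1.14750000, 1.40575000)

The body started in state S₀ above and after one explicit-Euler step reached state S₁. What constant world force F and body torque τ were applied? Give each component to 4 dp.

F = (-0.3000, -1.4000, -0.7000)
τ = (0.0600, -0.0300, 0.1800)

Δω = ω₁−ω₀ = (-0.01628571, -0.04750000, 0.20575000)
gyro term ω₀×Iω₀ = (0.1056, 0.0840, 0.0154)
applied torque τ = (0.0600, -0.0300, 0.1800)
Δv = v₁−v₀ = (-0.00300000, -0.01400000, -0.00700000)
F = m·Δv/dt = (-0.3000, -1.4000, -0.7000)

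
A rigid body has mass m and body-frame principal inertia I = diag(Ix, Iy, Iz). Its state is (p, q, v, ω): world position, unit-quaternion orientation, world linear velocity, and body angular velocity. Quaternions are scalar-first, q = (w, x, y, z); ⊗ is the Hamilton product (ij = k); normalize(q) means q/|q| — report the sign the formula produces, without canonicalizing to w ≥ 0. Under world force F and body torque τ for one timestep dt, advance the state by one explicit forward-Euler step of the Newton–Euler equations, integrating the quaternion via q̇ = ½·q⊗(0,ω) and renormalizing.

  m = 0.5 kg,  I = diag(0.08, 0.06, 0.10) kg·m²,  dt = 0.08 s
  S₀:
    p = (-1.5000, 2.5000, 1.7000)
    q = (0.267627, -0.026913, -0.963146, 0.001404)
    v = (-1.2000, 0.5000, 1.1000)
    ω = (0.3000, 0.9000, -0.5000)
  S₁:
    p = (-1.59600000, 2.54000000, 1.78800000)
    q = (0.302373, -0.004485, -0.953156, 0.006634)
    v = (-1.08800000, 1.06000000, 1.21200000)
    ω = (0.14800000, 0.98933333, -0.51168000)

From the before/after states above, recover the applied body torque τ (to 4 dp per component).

ω₁ − ω₀ = (-0.15200000, 0.08933333, -0.01168000)
ω₀×(Iω₀) = (-0.0180, 0.0030, -0.0054)
applied torque τ = (-0.1700, 0.0700, -0.0200)

τ = (-0.1700, 0.0700, -0.0200)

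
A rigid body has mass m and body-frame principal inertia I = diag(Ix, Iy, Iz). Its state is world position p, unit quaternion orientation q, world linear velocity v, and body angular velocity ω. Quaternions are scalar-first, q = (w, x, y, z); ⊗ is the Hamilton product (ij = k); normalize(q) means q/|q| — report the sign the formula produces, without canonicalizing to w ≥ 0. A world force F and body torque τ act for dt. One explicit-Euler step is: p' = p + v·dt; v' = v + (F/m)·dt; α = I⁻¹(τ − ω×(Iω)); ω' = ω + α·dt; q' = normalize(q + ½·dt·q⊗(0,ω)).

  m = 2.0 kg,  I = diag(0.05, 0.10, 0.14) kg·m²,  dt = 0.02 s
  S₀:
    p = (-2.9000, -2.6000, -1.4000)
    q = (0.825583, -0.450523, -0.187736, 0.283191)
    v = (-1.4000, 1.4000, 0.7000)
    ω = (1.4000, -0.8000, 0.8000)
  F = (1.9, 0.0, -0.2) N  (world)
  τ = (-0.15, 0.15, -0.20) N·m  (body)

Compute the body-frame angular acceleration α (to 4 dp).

precession coupling ω×(Iω) = (-0.0256, -0.1008, -0.0560)
(τ − ω×Iω)/I = (-2.4880, 2.5080, -1.0286)

α = (-2.4880, 2.5080, -1.0286)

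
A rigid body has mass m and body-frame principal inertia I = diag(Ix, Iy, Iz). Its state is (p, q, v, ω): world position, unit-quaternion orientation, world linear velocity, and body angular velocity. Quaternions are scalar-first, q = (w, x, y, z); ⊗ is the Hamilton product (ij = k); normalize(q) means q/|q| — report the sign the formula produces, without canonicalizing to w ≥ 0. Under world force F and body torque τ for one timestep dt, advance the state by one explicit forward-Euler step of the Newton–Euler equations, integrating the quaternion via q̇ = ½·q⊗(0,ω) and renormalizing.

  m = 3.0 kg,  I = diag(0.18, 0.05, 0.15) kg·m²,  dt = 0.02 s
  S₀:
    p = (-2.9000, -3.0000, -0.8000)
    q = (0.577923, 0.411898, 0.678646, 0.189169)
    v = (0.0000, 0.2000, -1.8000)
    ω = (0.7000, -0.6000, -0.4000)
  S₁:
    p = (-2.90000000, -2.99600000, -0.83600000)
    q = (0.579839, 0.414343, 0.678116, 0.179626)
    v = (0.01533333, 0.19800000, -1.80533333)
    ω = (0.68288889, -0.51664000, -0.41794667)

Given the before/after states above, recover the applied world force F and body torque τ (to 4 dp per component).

F = (2.3000, -0.3000, -0.8000)
τ = (-0.1300, 0.2000, -0.0800)

rate change Δω = (-0.01711111, 0.08336000, -0.01794667)
gyro term ω₀×Iω₀ = (0.0240, -0.0084, 0.0546)
applied torque τ = (-0.1300, 0.2000, -0.0800)
velocity change Δv = (0.01533333, -0.00200000, -0.00533333)
F = m·Δv/dt = (2.3000, -0.3000, -0.8000)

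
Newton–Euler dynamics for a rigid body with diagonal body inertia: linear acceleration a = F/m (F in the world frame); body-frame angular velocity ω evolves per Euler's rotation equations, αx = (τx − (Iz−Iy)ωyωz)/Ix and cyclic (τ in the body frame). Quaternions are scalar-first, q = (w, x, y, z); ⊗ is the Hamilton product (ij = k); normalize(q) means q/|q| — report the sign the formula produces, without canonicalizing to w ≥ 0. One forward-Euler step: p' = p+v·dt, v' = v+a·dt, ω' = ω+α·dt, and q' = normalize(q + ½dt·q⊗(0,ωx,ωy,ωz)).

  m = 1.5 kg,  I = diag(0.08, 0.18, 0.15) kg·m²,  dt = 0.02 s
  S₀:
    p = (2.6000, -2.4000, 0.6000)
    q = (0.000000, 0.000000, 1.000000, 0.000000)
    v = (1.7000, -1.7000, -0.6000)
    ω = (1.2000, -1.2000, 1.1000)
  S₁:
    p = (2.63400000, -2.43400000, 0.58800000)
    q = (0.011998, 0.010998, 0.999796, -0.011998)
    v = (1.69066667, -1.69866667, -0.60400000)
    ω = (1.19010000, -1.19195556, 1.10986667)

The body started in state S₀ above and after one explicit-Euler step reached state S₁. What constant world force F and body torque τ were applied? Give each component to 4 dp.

rate change Δω = (-0.00990000, 0.00804444, 0.00986667)
τ = I·(Δω/dt) + ω₀×(Iω₀) = (0.0000, -0.0200, -0.0700)
v₁ − v₀ = (-0.00933333, 0.00133333, -0.00400000)
F = m·Δv/dt = (-0.7000, 0.1000, -0.3000)

F = (-0.7000, 0.1000, -0.3000)
τ = (0.0000, -0.0200, -0.0700)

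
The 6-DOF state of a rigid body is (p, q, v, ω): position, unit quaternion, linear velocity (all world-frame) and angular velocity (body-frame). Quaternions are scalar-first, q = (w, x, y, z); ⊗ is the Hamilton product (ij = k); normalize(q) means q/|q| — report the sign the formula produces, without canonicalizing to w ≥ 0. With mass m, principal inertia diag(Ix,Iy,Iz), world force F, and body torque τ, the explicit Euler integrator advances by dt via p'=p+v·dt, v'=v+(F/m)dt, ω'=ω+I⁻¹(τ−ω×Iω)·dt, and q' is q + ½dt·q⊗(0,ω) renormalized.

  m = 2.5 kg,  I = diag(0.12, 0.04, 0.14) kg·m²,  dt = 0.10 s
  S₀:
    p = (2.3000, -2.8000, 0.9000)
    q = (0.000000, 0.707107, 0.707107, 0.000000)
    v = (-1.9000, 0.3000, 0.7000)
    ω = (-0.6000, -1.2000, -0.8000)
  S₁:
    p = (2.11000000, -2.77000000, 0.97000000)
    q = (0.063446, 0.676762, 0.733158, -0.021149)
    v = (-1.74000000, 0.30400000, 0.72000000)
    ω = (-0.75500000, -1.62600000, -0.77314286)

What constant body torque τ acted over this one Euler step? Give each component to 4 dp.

Δω = ω₁−ω₀ = (-0.15500000, -0.42600000, 0.02685714)
gyro term ω₀×Iω₀ = (0.0960, -0.0096, -0.0576)
τ = I·(Δω/dt) + ω₀×(Iω₀) = (-0.0900, -0.1800, -0.0200)

τ = (-0.0900, -0.1800, -0.0200)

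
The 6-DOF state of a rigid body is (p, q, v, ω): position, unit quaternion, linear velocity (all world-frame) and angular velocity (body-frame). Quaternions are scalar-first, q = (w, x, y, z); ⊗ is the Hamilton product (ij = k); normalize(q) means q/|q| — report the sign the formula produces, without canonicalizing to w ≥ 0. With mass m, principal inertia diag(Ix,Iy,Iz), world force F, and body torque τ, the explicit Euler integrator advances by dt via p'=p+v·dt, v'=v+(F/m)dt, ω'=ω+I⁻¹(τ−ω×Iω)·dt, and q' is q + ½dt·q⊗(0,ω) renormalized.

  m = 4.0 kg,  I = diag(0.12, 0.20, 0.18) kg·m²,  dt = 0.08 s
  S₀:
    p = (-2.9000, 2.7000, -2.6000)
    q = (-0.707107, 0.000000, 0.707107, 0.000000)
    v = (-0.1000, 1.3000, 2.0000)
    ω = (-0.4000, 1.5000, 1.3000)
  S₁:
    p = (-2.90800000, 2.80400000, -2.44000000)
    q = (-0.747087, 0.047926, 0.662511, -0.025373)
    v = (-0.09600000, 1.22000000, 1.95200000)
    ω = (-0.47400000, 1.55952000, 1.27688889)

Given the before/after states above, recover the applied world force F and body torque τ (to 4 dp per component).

F = (0.2000, -4.0000, -2.4000)
τ = (-0.1500, 0.1800, -0.1000)

v₁ − v₀ = (0.00400000, -0.08000000, -0.04800000)
applied force F = (0.2000, -4.0000, -2.4000)
ω₁ − ω₀ = (-0.07400000, 0.05952000, -0.02311111)
ω₀×(Iω₀) = (-0.0390, 0.0312, -0.0480)
applied torque τ = (-0.1500, 0.1800, -0.1000)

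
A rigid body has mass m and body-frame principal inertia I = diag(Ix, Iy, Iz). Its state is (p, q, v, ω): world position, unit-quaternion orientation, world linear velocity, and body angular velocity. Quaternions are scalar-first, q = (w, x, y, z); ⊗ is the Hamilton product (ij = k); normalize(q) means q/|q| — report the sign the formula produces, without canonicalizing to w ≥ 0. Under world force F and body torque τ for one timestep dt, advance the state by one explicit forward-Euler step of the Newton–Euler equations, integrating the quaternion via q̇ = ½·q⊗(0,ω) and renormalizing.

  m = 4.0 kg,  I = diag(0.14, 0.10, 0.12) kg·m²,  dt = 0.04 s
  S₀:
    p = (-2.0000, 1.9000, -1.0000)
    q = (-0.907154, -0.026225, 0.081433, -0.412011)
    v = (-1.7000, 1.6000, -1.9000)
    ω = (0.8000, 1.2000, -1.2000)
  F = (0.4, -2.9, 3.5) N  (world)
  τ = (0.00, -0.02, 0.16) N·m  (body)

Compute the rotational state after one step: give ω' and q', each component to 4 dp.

ω' = (0.8082, 1.1997, -1.1339)
q' = (-0.9179, -0.0328, 0.0524, -0.3919)

precession coupling ω×(Iω) = (-0.0288, -0.0192, -0.0384)
α = I⁻¹(τ − ω×Iω) = (0.2057, -0.0080, 1.6533)
ω' = ω + α·dt = (0.8082, 1.1997, -1.1339)
2q̇ = q⊗(0,ω) = (-0.5711528, -0.3290296, -1.4496636, 0.9919684)
q + ½dt·q⊗(0,ω), renormalized = (-0.9179, -0.0328, 0.0524, -0.3919)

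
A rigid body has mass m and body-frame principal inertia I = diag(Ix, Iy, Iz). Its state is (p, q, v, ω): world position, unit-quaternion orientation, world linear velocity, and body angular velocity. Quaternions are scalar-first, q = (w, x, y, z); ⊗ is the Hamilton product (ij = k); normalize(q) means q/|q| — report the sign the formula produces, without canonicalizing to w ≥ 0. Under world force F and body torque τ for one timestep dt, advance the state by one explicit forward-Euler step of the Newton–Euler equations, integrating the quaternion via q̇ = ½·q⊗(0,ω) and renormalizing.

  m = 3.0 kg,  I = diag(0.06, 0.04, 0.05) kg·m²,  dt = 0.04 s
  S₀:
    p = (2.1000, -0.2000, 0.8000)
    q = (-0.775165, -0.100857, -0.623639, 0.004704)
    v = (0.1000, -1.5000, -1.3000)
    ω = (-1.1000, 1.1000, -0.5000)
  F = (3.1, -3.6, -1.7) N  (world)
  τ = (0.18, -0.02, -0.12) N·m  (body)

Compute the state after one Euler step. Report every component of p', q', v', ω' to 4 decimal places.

(τ − ω×Iω)/I = (3.0917, -0.6375, -2.8840)
ω' = ω + α·dt = (-0.9763, 1.0745, -0.6154)
q⊗(0,ω) = (0.5774122, 1.1593266, -0.9082844, -0.4093631)
q' = normalize(q + ½dt·q⊗(0,ω)) = (-0.7632, -0.0776, -0.6415, -0.0035)
new position p' = (2.1040, -0.2600, 0.7480)
new velocity v' = (0.1413, -1.5480, -1.3227)

p' = (2.1040, -0.2600, 0.7480)
q' = (-0.7632, -0.0776, -0.6415, -0.0035)
v' = (0.1413, -1.5480, -1.3227)
ω' = (-0.9763, 1.0745, -0.6154)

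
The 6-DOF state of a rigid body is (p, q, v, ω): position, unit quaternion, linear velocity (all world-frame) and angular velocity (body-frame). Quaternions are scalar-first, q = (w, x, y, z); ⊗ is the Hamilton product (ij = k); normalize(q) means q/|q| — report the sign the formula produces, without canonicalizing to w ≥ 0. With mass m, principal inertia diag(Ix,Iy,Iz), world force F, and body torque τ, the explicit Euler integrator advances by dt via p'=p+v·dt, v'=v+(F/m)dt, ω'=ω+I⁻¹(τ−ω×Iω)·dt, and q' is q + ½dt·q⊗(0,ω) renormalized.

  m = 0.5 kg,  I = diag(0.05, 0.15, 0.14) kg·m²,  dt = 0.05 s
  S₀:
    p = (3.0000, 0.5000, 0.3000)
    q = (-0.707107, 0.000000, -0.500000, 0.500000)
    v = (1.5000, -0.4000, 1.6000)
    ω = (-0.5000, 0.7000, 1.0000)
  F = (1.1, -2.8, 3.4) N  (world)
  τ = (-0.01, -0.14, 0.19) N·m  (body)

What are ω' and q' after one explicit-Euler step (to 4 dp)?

ω×(Iω) gyroscopic = (-0.0070, 0.0450, -0.0350)
angular accel α = (-0.0600, -1.2333, 1.6071)
ω + α·dt = (-0.5030, 0.6383, 1.0804)
2q̇ = q⊗(0,ω) = (-0.1500000, -0.4964465, -0.7449749, -0.9571070)
q' = normalize(q + ½dt·q⊗(0,ω)) = (-0.7105, -0.0124, -0.5183, 0.4758)

ω' = (-0.5030, 0.6383, 1.0804)
q' = (-0.7105, -0.0124, -0.5183, 0.4758)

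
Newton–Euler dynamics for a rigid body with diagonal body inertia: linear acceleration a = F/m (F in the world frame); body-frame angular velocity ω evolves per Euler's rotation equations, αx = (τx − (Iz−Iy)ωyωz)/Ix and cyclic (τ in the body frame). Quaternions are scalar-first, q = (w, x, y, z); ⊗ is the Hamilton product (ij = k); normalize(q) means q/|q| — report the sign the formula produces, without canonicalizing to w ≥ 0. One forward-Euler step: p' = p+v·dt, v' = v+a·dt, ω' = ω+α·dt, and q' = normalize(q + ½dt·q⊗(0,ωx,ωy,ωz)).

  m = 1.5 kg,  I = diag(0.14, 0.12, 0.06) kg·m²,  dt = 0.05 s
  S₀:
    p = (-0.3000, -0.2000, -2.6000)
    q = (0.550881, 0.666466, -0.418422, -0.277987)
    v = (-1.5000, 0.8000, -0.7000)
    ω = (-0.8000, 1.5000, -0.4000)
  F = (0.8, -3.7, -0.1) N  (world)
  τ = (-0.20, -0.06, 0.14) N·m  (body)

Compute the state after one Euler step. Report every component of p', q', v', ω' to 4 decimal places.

gyro term ω×Iω = (0.0360, 0.0256, 0.0240)
angular accel α = (-1.6857, -0.7133, 1.9333)
ω + α·dt = (-0.8843, 1.4643, -0.3033)
Hamilton product q⊗(0,ω) = (1.0496110, 0.1436445, 1.3152975, 0.4446090)
q' = normalize(q + ½dt·q⊗(0,ω)) = (0.5766, 0.6694, -0.3852, -0.2666)
linear accel F/m = (0.5333, -2.4667, -0.0667)
p + v·dt = (-0.3750, -0.1600, -2.6350)
new velocity v' = (-1.4733, 0.6767, -0.7033)

p' = (-0.3750, -0.1600, -2.6350)
q' = (0.5766, 0.6694, -0.3852, -0.2666)
v' = (-1.4733, 0.6767, -0.7033)
ω' = (-0.8843, 1.4643, -0.3033)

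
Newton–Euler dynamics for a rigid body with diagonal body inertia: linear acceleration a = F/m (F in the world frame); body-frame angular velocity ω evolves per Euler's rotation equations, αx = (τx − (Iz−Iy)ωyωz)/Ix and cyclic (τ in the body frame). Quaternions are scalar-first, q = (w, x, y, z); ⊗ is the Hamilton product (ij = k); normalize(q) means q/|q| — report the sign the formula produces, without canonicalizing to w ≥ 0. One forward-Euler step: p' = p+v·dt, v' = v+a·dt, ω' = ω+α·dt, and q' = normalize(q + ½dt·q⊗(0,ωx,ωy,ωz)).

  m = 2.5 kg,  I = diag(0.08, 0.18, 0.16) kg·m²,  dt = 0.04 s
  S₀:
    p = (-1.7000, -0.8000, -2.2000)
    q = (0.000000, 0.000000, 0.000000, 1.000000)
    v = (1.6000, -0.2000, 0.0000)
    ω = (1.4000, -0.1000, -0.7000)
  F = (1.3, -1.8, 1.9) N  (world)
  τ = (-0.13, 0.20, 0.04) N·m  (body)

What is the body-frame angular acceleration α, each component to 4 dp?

ω×(Iω) gyroscopic = (-0.0014, 0.0784, -0.0140)
α = I⁻¹(τ − ω×Iω) = (-1.6075, 0.6756, 0.3375)

α = (-1.6075, 0.6756, 0.3375)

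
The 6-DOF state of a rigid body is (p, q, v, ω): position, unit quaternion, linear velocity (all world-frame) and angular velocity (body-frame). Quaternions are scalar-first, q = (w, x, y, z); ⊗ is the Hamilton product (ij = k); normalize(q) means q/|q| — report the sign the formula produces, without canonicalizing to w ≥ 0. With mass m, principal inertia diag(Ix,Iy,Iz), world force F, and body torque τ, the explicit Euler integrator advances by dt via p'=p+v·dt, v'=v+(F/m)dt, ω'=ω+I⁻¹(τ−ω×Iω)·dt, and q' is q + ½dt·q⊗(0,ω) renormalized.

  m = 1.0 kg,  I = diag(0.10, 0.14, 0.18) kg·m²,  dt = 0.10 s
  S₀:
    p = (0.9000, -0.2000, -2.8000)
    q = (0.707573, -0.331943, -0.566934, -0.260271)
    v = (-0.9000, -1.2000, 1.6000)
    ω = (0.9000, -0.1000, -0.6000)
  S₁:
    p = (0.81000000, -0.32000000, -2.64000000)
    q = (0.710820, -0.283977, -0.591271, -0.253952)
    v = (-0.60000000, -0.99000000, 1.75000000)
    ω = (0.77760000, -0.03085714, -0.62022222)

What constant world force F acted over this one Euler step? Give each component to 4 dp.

F = (3.0000, 2.1000, 1.5000)

Δv = v₁−v₀ = (0.30000000, 0.21000000, 0.15000000)
F = m·Δv/dt = (3.0000, 2.1000, 1.5000)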